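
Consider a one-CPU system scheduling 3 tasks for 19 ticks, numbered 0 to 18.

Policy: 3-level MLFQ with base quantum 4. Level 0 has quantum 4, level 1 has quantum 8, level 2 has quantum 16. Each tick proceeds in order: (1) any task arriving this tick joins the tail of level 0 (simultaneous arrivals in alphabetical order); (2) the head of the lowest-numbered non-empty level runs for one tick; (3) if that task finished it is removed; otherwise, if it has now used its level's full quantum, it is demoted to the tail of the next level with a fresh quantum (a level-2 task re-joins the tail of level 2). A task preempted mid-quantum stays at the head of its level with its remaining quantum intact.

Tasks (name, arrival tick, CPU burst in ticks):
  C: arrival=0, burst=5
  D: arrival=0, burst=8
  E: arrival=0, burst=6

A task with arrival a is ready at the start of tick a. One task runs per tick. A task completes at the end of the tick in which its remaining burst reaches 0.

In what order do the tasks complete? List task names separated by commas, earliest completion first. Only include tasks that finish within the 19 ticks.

t=0: L0/L1/L2 = CDE/-/- → run C
t=1: L0/L1/L2 = CDE/-/- → run C
t=2: L0/L1/L2 = CDE/-/- → run C
t=3: L0/L1/L2 = CDE/-/- → run C
t=4: L0/L1/L2 = DE/C/- → run D
t=5: L0/L1/L2 = DE/C/- → run D
t=6: L0/L1/L2 = DE/C/- → run D
t=7: L0/L1/L2 = DE/C/- → run D
t=8: L0/L1/L2 = E/CD/- → run E
t=9: L0/L1/L2 = E/CD/- → run E
t=10: L0/L1/L2 = E/CD/- → run E
t=11: L0/L1/L2 = E/CD/- → run E
t=12: L0/L1/L2 = -/CDE/- → run C
t=13: L0/L1/L2 = -/DE/- → run D
t=14: L0/L1/L2 = -/DE/- → run D
t=15: L0/L1/L2 = -/DE/- → run D
t=16: L0/L1/L2 = -/DE/- → run D
t=17: L0/L1/L2 = -/E/- → run E
t=18: L0/L1/L2 = -/E/- → run E

completion order = C, D, E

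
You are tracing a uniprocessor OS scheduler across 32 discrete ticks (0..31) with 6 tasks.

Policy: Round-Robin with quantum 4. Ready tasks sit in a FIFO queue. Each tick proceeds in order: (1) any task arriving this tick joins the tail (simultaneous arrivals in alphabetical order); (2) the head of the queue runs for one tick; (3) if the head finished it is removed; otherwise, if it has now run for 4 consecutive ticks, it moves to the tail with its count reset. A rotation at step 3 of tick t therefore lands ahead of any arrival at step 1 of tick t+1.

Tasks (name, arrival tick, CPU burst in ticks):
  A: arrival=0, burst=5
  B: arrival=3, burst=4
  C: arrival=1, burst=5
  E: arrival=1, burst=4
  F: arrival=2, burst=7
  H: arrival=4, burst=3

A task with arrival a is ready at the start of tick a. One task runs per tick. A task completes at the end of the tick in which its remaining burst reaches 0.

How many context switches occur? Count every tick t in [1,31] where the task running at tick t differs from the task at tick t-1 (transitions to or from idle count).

context switches = 9

t=0: queue=[A] q_used=0 → run A
t=1: queue=[A,C,E] q_used=1 → run A
t=2: queue=[A,C,E,F] q_used=2 → run A
t=3: queue=[A,C,E,F,B] q_used=3 → run A
t=4: queue=[C,E,F,B,A,H] q_used=0 → run C
t=5: queue=[C,E,F,B,A,H] q_used=1 → run C
t=6: queue=[C,E,F,B,A,H] q_used=2 → run C
t=7: queue=[C,E,F,B,A,H] q_used=3 → run C
t=8: queue=[E,F,B,A,H,C] q_used=0 → run E
t=9: queue=[E,F,B,A,H,C] q_used=1 → run E
t=10: queue=[E,F,B,A,H,C] q_used=2 → run E
t=11: queue=[E,F,B,A,H,C] q_used=3 → run E
t=12: queue=[F,B,A,H,C] q_used=0 → run F
t=13: queue=[F,B,A,H,C] q_used=1 → run F
t=14: queue=[F,B,A,H,C] q_used=2 → run F
t=15: queue=[F,B,A,H,C] q_used=3 → run F
t=16: queue=[B,A,H,C,F] q_used=0 → run B
t=17: queue=[B,A,H,C,F] q_used=1 → run B
t=18: queue=[B,A,H,C,F] q_used=2 → run B
t=19: queue=[B,A,H,C,F] q_used=3 → run B
t=20: queue=[A,H,C,F] q_used=0 → run A
t=21: queue=[H,C,F] q_used=0 → run H
t=22: queue=[H,C,F] q_used=1 → run H
t=23: queue=[H,C,F] q_used=2 → run H
t=24: queue=[C,F] q_used=0 → run C
t=25: queue=[F] q_used=0 → run F
t=26: queue=[F] q_used=1 → run F
t=27: queue=[F] q_used=2 → run F
t=28: (idle)
t=29: (idle)
t=30: (idle)
t=31: (idle)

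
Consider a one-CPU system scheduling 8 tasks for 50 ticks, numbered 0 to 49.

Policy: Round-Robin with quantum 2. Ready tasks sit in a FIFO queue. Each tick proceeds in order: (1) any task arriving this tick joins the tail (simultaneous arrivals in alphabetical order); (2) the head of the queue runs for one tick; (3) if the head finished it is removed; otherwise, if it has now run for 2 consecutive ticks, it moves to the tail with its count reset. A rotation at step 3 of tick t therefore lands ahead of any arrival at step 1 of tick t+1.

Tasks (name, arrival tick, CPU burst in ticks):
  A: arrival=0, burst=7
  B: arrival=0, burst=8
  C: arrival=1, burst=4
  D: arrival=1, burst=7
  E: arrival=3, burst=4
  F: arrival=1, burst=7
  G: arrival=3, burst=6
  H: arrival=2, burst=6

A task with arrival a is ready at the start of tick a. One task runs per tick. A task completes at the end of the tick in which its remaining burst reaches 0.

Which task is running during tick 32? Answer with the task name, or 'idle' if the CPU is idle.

t=0: queue=[A,B] q_used=0 → run A
t=1: queue=[A,B,C,D,F] q_used=1 → run A
t=2: queue=[B,C,D,F,A,H] q_used=0 → run B
t=3: queue=[B,C,D,F,A,H,E,G] q_used=1 → run B
t=4: queue=[C,D,F,A,H,E,G,B] q_used=0 → run C
t=5: queue=[C,D,F,A,H,E,G,B] q_used=1 → run C
t=6: queue=[D,F,A,H,E,G,B,C] q_used=0 → run D
t=7: queue=[D,F,A,H,E,G,B,C] q_used=1 → run D
t=8: queue=[F,A,H,E,G,B,C,D] q_used=0 → run F
t=9: queue=[F,A,H,E,G,B,C,D] q_used=1 → run F
t=10: queue=[A,H,E,G,B,C,D,F] q_used=0 → run A
t=11: queue=[A,H,E,G,B,C,D,F] q_used=1 → run A
t=12: queue=[H,E,G,B,C,D,F,A] q_used=0 → run H
t=13: queue=[H,E,G,B,C,D,F,A] q_used=1 → run H
t=14: queue=[E,G,B,C,D,F,A,H] q_used=0 → run E
t=15: queue=[E,G,B,C,D,F,A,H] q_used=1 → run E
t=16: queue=[G,B,C,D,F,A,H,E] q_used=0 → run G
t=17: queue=[G,B,C,D,F,A,H,E] q_used=1 → run G
t=18: queue=[B,C,D,F,A,H,E,G] q_used=0 → run B
t=19: queue=[B,C,D,F,A,H,E,G] q_used=1 → run B
t=20: queue=[C,D,F,A,H,E,G,B] q_used=0 → run C
t=21: queue=[C,D,F,A,H,E,G,B] q_used=1 → run C
t=22: queue=[D,F,A,H,E,G,B] q_used=0 → run D
t=23: queue=[D,F,A,H,E,G,B] q_used=1 → run D
t=24: queue=[F,A,H,E,G,B,D] q_used=0 → run F
t=25: queue=[F,A,H,E,G,B,D] q_used=1 → run F
t=26: queue=[A,H,E,G,B,D,F] q_used=0 → run A
t=27: queue=[A,H,E,G,B,D,F] q_used=1 → run A
t=28: queue=[H,E,G,B,D,F,A] q_used=0 → run H
t=29: queue=[H,E,G,B,D,F,A] q_used=1 → run H
t=30: queue=[E,G,B,D,F,A,H] q_used=0 → run E
t=31: queue=[E,G,B,D,F,A,H] q_used=1 → run E
t=32: queue=[G,B,D,F,A,H] q_used=0 → run G
t=33: queue=[G,B,D,F,A,H] q_used=1 → run G
t=34: queue=[B,D,F,A,H,G] q_used=0 → run B
t=35: queue=[B,D,F,A,H,G] q_used=1 → run B
t=36: queue=[D,F,A,H,G,B] q_used=0 → run D
t=37: queue=[D,F,A,H,G,B] q_used=1 → run D
t=38: queue=[F,A,H,G,B,D] q_used=0 → run F
t=39: queue=[F,A,H,G,B,D] q_used=1 → run F
t=40: queue=[A,H,G,B,D,F] q_used=0 → run A
t=41: queue=[H,G,B,D,F] q_used=0 → run H
t=42: queue=[H,G,B,D,F] q_used=1 → run H
t=43: queue=[G,B,D,F] q_used=0 → run G
t=44: queue=[G,B,D,F] q_used=1 → run G
t=45: queue=[B,D,F] q_used=0 → run B
t=46: queue=[B,D,F] q_used=1 → run B
t=47: queue=[D,F] q_used=0 → run D
t=48: queue=[F] q_used=0 → run F
t=49: (idle)

running at tick 32 = G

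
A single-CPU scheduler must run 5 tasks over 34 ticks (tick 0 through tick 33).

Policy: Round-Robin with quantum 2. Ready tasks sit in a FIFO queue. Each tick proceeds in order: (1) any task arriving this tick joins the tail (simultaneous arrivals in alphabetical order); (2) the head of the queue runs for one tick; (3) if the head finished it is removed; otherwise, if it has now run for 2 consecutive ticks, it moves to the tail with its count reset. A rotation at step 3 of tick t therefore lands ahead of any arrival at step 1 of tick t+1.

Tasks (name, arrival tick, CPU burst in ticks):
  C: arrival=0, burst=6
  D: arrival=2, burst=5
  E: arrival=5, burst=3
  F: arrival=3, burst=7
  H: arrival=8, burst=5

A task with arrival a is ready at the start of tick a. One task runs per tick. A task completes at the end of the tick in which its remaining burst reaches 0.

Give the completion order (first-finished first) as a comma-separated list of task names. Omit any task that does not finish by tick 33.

t=0: queue=[C] q_used=0 → run C
t=1: queue=[C] q_used=1 → run C
t=2: queue=[C,D] q_used=0 → run C
t=3: queue=[C,D,F] q_used=1 → run C
t=4: queue=[D,F,C] q_used=0 → run D
t=5: queue=[D,F,C,E] q_used=1 → run D
t=6: queue=[F,C,E,D] q_used=0 → run F
t=7: queue=[F,C,E,D] q_used=1 → run F
t=8: queue=[C,E,D,F,H] q_used=0 → run C
t=9: queue=[C,E,D,F,H] q_used=1 → run C
t=10: queue=[E,D,F,H] q_used=0 → run E
t=11: queue=[E,D,F,H] q_used=1 → run E
t=12: queue=[D,F,H,E] q_used=0 → run D
t=13: queue=[D,F,H,E] q_used=1 → run D
t=14: queue=[F,H,E,D] q_used=0 → run F
t=15: queue=[F,H,E,D] q_used=1 → run F
t=16: queue=[H,E,D,F] q_used=0 → run H
t=17: queue=[H,E,D,F] q_used=1 → run H
t=18: queue=[E,D,F,H] q_used=0 → run E
t=19: queue=[D,F,H] q_used=0 → run D
t=20: queue=[F,H] q_used=0 → run F
t=21: queue=[F,H] q_used=1 → run F
t=22: queue=[H,F] q_used=0 → run H
t=23: queue=[H,F] q_used=1 → run H
t=24: queue=[F,H] q_used=0 → run F
t=25: queue=[H] q_used=0 → run H
t=26: (idle)
t=27: (idle)
t=28: (idle)
t=29: (idle)
t=30: (idle)
t=31: (idle)
t=32: (idle)
t=33: (idle)

completion order = C, E, D, F, H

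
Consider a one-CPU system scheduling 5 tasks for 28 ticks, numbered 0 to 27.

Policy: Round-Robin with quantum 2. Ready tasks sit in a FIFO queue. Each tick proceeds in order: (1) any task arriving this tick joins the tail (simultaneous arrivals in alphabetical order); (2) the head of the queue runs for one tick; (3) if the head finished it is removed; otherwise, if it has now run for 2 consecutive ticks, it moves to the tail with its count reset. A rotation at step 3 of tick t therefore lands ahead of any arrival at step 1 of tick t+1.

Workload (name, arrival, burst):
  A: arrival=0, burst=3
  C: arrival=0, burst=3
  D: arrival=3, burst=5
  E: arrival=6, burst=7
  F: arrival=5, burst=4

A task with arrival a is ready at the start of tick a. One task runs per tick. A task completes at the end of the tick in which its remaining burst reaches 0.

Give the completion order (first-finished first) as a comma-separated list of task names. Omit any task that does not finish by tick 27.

t=0: queue=[A,C] q_used=0 → run A
t=1: queue=[A,C] q_used=1 → run A
t=2: queue=[C,A] q_used=0 → run C
t=3: queue=[C,A,D] q_used=1 → run C
t=4: queue=[A,D,C] q_used=0 → run A
t=5: queue=[D,C,F] q_used=0 → run D
t=6: queue=[D,C,F,E] q_used=1 → run D
t=7: queue=[C,F,E,D] q_used=0 → run C
t=8: queue=[F,E,D] q_used=0 → run F
t=9: queue=[F,E,D] q_used=1 → run F
t=10: queue=[E,D,F] q_used=0 → run E
t=11: queue=[E,D,F] q_used=1 → run E
t=12: queue=[D,F,E] q_used=0 → run D
t=13: queue=[D,F,E] q_used=1 → run D
t=14: queue=[F,E,D] q_used=0 → run F
t=15: queue=[F,E,D] q_used=1 → run F
t=16: queue=[E,D] q_used=0 → run E
t=17: queue=[E,D] q_used=1 → run E
t=18: queue=[D,E] q_used=0 → run D
t=19: queue=[E] q_used=0 → run E
t=20: queue=[E] q_used=1 → run E
t=21: queue=[E] q_used=0 → run E
t=22: (idle)
t=23: (idle)
t=24: (idle)
t=25: (idle)
t=26: (idle)
t=27: (idle)

completion order = A, C, F, D, E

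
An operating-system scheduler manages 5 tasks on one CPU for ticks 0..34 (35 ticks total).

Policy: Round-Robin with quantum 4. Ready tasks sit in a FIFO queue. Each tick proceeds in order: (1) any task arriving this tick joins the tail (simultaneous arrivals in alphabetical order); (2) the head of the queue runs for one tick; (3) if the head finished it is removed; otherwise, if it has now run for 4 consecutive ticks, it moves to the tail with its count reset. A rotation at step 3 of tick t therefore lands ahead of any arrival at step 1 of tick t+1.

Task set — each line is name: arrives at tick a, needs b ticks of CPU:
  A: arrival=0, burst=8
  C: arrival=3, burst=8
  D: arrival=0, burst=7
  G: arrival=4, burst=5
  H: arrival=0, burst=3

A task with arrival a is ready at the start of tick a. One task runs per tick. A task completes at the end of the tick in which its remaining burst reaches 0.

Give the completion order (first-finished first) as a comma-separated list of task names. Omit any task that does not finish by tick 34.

completion order = H, A, D, C, G

t=0: queue=[A,D,H] q_used=0 → run A
t=1: queue=[A,D,H] q_used=1 → run A
t=2: queue=[A,D,H] q_used=2 → run A
t=3: queue=[A,D,H,C] q_used=3 → run A
t=4: queue=[D,H,C,A,G] q_used=0 → run D
t=5: queue=[D,H,C,A,G] q_used=1 → run D
t=6: queue=[D,H,C,A,G] q_used=2 → run D
t=7: queue=[D,H,C,A,G] q_used=3 → run D
t=8: queue=[H,C,A,G,D] q_used=0 → run H
t=9: queue=[H,C,A,G,D] q_used=1 → run H
t=10: queue=[H,C,A,G,D] q_used=2 → run H
t=11: queue=[C,A,G,D] q_used=0 → run C
t=12: queue=[C,A,G,D] q_used=1 → run C
t=13: queue=[C,A,G,D] q_used=2 → run C
t=14: queue=[C,A,G,D] q_used=3 → run C
t=15: queue=[A,G,D,C] q_used=0 → run A
t=16: queue=[A,G,D,C] q_used=1 → run A
t=17: queue=[A,G,D,C] q_used=2 → run A
t=18: queue=[A,G,D,C] q_used=3 → run A
t=19: queue=[G,D,C] q_used=0 → run G
t=20: queue=[G,D,C] q_used=1 → run G
t=21: queue=[G,D,C] q_used=2 → run G
t=22: queue=[G,D,C] q_used=3 → run G
t=23: queue=[D,C,G] q_used=0 → run D
t=24: queue=[D,C,G] q_used=1 → run D
t=25: queue=[D,C,G] q_used=2 → run D
t=26: queue=[C,G] q_used=0 → run C
t=27: queue=[C,G] q_used=1 → run C
t=28: queue=[C,G] q_used=2 → run C
t=29: queue=[C,G] q_used=3 → run C
t=30: queue=[G] q_used=0 → run G
t=31: (idle)
t=32: (idle)
t=33: (idle)
t=34: (idle)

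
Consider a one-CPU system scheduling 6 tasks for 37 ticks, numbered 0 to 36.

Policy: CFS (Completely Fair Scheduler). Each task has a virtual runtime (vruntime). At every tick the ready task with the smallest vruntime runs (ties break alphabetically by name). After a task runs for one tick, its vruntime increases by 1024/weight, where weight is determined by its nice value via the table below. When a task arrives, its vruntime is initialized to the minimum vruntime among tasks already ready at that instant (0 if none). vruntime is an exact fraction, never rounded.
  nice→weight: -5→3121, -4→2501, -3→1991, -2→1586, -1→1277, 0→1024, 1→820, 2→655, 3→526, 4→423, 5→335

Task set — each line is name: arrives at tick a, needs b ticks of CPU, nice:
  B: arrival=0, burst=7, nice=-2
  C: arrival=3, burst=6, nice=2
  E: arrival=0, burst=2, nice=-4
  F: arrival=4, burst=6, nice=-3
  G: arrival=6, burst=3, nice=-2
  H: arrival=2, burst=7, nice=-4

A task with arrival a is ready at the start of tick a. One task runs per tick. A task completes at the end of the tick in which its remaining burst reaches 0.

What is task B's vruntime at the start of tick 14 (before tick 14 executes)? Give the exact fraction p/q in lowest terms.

vruntime(B, start of tick 14) = 1536/793

t=0: vr[B=0 E=0] → run B
t=1: vr[B=512/793 E=0] → run E
t=2: vr[B=512/793 E=1024/2501 H=1024/2501] → run E
t=3: vr[B=512/793 C=1024/2501 H=1024/2501] → run C
t=4: vr[B=512/793 C=3231744/1638155 F=1024/2501 H=1024/2501] → run F
t=5: vr[B=512/793 C=3231744/1638155 F=4599808/4979491 H=1024/2501] → run H
t=6: vr[B=512/793 C=3231744/1638155 F=4599808/4979491 G=512/793 H=2048/2501] → run B
t=7: vr[B=1024/793 C=3231744/1638155 F=4599808/4979491 G=512/793 H=2048/2501] → run G
t=8: vr[B=1024/793 C=3231744/1638155 F=4599808/4979491 G=1024/793 H=2048/2501] → run H
t=9: vr[B=1024/793 C=3231744/1638155 F=4599808/4979491 G=1024/793 H=3072/2501] → run F
t=10: vr[B=1024/793 C=3231744/1638155 F=7160832/4979491 G=1024/793 H=3072/2501] → run H
t=11: vr[B=1024/793 C=3231744/1638155 F=7160832/4979491 G=1024/793 H=4096/2501] → run B
t=12: vr[B=1536/793 C=3231744/1638155 F=7160832/4979491 G=1024/793 H=4096/2501] → run G
t=13: vr[B=1536/793 C=3231744/1638155 F=7160832/4979491 G=1536/793 H=4096/2501] → run F
t=14: vr[B=1536/793 C=3231744/1638155 F=9721856/4979491 G=1536/793 H=4096/2501] → run H
t=15: vr[B=1536/793 C=3231744/1638155 F=9721856/4979491 G=1536/793 H=5120/2501] → run B
t=16: vr[B=2048/793 C=3231744/1638155 F=9721856/4979491 G=1536/793 H=5120/2501] → run G
t=17: vr[B=2048/793 C=3231744/1638155 F=9721856/4979491 H=5120/2501] → run F
t=18: vr[B=2048/793 C=3231744/1638155 F=12282880/4979491 H=5120/2501] → run C
t=19: vr[B=2048/793 C=5792768/1638155 F=12282880/4979491 H=5120/2501] → run H
t=20: vr[B=2048/793 C=5792768/1638155 F=12282880/4979491 H=6144/2501] → run H
t=21: vr[B=2048/793 C=5792768/1638155 F=12282880/4979491 H=7168/2501] → run F
t=22: vr[B=2048/793 C=5792768/1638155 F=14843904/4979491 H=7168/2501] → run B
t=23: vr[B=2560/793 C=5792768/1638155 F=14843904/4979491 H=7168/2501] → run H
t=24: vr[B=2560/793 C=5792768/1638155 F=14843904/4979491] → run F
t=25: vr[B=2560/793 C=5792768/1638155] → run B
t=26: vr[B=3072/793 C=5792768/1638155] → run C
t=27: vr[B=3072/793 C=8353792/1638155] → run B
t=28: vr[C=8353792/1638155] → run C
t=29: vr[C=10914816/1638155] → run C
t=30: vr[C=2695168/327631] → run C
t=31: (idle)
t=32: (idle)
t=33: (idle)
t=34: (idle)
t=35: (idle)
t=36: (idle)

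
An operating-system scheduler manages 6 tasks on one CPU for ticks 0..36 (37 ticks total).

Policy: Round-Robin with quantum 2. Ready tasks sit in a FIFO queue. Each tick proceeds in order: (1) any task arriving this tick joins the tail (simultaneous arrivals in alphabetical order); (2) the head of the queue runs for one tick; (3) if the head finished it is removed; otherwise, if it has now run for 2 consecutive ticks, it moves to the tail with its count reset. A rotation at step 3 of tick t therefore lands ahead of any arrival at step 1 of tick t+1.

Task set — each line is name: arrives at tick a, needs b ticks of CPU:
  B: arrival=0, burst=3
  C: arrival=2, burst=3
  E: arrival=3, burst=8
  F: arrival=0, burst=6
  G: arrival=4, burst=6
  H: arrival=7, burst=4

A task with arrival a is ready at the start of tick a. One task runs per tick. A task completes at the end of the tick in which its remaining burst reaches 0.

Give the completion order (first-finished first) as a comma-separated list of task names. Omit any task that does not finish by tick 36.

completion order = B, C, F, H, G, E

t=0: queue=[B,F] q_used=0 → run B
t=1: queue=[B,F] q_used=1 → run B
t=2: queue=[F,B,C] q_used=0 → run F
t=3: queue=[F,B,C,E] q_used=1 → run F
t=4: queue=[B,C,E,F,G] q_used=0 → run B
t=5: queue=[C,E,F,G] q_used=0 → run C
t=6: queue=[C,E,F,G] q_used=1 → run C
t=7: queue=[E,F,G,C,H] q_used=0 → run E
t=8: queue=[E,F,G,C,H] q_used=1 → run E
t=9: queue=[F,G,C,H,E] q_used=0 → run F
t=10: queue=[F,G,C,H,E] q_used=1 → run F
t=11: queue=[G,C,H,E,F] q_used=0 → run G
t=12: queue=[G,C,H,E,F] q_used=1 → run G
t=13: queue=[C,H,E,F,G] q_used=0 → run C
t=14: queue=[H,E,F,G] q_used=0 → run H
t=15: queue=[H,E,F,G] q_used=1 → run H
t=16: queue=[E,F,G,H] q_used=0 → run E
t=17: queue=[E,F,G,H] q_used=1 → run E
t=18: queue=[F,G,H,E] q_used=0 → run F
t=19: queue=[F,G,H,E] q_used=1 → run F
t=20: queue=[G,H,E] q_used=0 → run G
t=21: queue=[G,H,E] q_used=1 → run G
t=22: queue=[H,E,G] q_used=0 → run H
t=23: queue=[H,E,G] q_used=1 → run H
t=24: queue=[E,G] q_used=0 → run E
t=25: queue=[E,G] q_used=1 → run E
t=26: queue=[G,E] q_used=0 → run G
t=27: queue=[G,E] q_used=1 → run G
t=28: queue=[E] q_used=0 → run E
t=29: queue=[E] q_used=1 → run E
t=30: (idle)
t=31: (idle)
t=32: (idle)
t=33: (idle)
t=34: (idle)
t=35: (idle)
t=36: (idle)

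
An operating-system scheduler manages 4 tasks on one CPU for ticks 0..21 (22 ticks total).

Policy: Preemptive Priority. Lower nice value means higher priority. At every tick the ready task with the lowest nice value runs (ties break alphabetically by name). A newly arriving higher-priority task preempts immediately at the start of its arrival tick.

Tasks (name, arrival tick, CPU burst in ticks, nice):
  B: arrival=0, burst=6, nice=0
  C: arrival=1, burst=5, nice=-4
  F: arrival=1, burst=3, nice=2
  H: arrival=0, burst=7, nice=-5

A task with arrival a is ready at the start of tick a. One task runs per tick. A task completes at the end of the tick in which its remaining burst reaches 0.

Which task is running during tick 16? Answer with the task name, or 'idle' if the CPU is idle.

running at tick 16 = B

t=0: ready={B,H} → run H
t=1: ready={B,C,F,H} → run H
t=2: ready={B,C,F,H} → run H
t=3: ready={B,C,F,H} → run H
t=4: ready={B,C,F,H} → run H
t=5: ready={B,C,F,H} → run H
t=6: ready={B,C,F,H} → run H
t=7: ready={B,C,F} → run C
t=8: ready={B,C,F} → run C
t=9: ready={B,C,F} → run C
t=10: ready={B,C,F} → run C
t=11: ready={B,C,F} → run C
t=12: ready={B,F} → run B
t=13: ready={B,F} → run B
t=14: ready={B,F} → run B
t=15: ready={B,F} → run B
t=16: ready={B,F} → run B
t=17: ready={B,F} → run B
t=18: ready={F} → run F
t=19: ready={F} → run F
t=20: ready={F} → run F
t=21: (idle)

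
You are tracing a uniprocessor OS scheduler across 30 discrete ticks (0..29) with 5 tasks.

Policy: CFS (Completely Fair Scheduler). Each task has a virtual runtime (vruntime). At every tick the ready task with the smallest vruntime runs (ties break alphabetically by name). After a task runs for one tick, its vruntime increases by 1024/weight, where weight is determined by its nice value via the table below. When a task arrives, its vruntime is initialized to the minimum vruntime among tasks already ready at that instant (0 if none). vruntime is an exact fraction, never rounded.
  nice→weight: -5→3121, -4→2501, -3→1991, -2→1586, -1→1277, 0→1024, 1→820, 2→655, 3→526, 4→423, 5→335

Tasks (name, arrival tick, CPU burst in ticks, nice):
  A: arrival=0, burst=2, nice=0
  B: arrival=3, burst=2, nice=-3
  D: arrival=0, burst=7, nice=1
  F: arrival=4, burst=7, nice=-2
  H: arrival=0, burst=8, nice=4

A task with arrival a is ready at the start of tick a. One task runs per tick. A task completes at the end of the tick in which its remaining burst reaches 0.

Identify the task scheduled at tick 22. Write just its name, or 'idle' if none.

t=0: vr[A=0 D=0 H=0] → run A
t=1: vr[A=1 D=0 H=0] → run D
t=2: vr[A=1 D=256/205 H=0] → run H
t=3: vr[A=1 B=1 D=256/205 H=1024/423] → run A
t=4: vr[B=1 D=256/205 F=1 H=1024/423] → run B
t=5: vr[B=3015/1991 D=256/205 F=1 H=1024/423] → run F
t=6: vr[B=3015/1991 D=256/205 F=1305/793 H=1024/423] → run D
t=7: vr[B=3015/1991 D=512/205 F=1305/793 H=1024/423] → run B
t=8: vr[D=512/205 F=1305/793 H=1024/423] → run F
t=9: vr[D=512/205 F=1817/793 H=1024/423] → run F
t=10: vr[D=512/205 F=2329/793 H=1024/423] → run H
t=11: vr[D=512/205 F=2329/793 H=2048/423] → run D
t=12: vr[D=768/205 F=2329/793 H=2048/423] → run F
t=13: vr[D=768/205 F=2841/793 H=2048/423] → run F
t=14: vr[D=768/205 F=3353/793 H=2048/423] → run D
t=15: vr[D=1024/205 F=3353/793 H=2048/423] → run F
t=16: vr[D=1024/205 F=3865/793 H=2048/423] → run H
t=17: vr[D=1024/205 F=3865/793 H=1024/141] → run F
t=18: vr[D=1024/205 H=1024/141] → run D
t=19: vr[D=256/41 H=1024/141] → run D
t=20: vr[D=1536/205 H=1024/141] → run H
t=21: vr[D=1536/205 H=4096/423] → run D
t=22: vr[H=4096/423] → run H
t=23: vr[H=5120/423] → run H
t=24: vr[H=2048/141] → run H
t=25: vr[H=7168/423] → run H
t=26: (idle)
t=27: (idle)
t=28: (idle)
t=29: (idle)

running at tick 22 = H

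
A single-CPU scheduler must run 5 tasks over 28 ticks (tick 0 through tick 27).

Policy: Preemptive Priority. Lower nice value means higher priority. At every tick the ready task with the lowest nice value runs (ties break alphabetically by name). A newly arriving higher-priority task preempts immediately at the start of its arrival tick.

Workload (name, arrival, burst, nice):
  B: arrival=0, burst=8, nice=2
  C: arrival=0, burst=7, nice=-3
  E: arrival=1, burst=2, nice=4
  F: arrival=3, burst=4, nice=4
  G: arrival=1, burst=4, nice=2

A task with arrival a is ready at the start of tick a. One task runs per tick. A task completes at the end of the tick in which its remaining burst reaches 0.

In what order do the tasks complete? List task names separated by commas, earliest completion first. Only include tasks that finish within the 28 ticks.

completion order = C, B, G, E, F

t=0: ready={B,C} → run C
t=1: ready={B,C,E,G} → run C
t=2: ready={B,C,E,G} → run C
t=3: ready={B,C,E,F,G} → run C
t=4: ready={B,C,E,F,G} → run C
t=5: ready={B,C,E,F,G} → run C
t=6: ready={B,C,E,F,G} → run C
t=7: ready={B,E,F,G} → run B
t=8: ready={B,E,F,G} → run B
t=9: ready={B,E,F,G} → run B
t=10: ready={B,E,F,G} → run B
t=11: ready={B,E,F,G} → run B
t=12: ready={B,E,F,G} → run B
t=13: ready={B,E,F,G} → run B
t=14: ready={B,E,F,G} → run B
t=15: ready={E,F,G} → run G
t=16: ready={E,F,G} → run G
t=17: ready={E,F,G} → run G
t=18: ready={E,F,G} → run G
t=19: ready={E,F} → run E
t=20: ready={E,F} → run E
t=21: ready={F} → run F
t=22: ready={F} → run F
t=23: ready={F} → run F
t=24: ready={F} → run F
t=25: (idle)
t=26: (idle)
t=27: (idle)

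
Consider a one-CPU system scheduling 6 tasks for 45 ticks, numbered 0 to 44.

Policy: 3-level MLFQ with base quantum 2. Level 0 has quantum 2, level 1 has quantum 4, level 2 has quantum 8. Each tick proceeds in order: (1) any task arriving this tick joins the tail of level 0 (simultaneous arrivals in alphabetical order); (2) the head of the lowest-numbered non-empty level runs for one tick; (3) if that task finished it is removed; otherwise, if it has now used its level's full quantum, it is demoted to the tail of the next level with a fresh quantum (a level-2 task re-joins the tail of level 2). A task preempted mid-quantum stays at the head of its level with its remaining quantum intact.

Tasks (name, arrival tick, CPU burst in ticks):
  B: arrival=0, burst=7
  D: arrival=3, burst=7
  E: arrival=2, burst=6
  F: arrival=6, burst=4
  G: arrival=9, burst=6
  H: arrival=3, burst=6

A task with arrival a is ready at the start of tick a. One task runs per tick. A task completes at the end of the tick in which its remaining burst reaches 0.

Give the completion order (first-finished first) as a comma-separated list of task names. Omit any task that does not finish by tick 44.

completion order = E, H, F, G, B, D

t=0: L0/L1/L2 = B/-/- → run B
t=1: L0/L1/L2 = B/-/- → run B
t=2: L0/L1/L2 = E/B/- → run E
t=3: L0/L1/L2 = EDH/B/- → run E
t=4: L0/L1/L2 = DH/BE/- → run D
t=5: L0/L1/L2 = DH/BE/- → run D
t=6: L0/L1/L2 = HF/BED/- → run H
t=7: L0/L1/L2 = HF/BED/- → run H
t=8: L0/L1/L2 = F/BEDH/- → run F
t=9: L0/L1/L2 = FG/BEDH/- → run F
t=10: L0/L1/L2 = G/BEDHF/- → run G
t=11: L0/L1/L2 = G/BEDHF/- → run G
t=12: L0/L1/L2 = -/BEDHFG/- → run B
t=13: L0/L1/L2 = -/BEDHFG/- → run B
t=14: L0/L1/L2 = -/BEDHFG/- → run B
t=15: L0/L1/L2 = -/BEDHFG/- → run B
t=16: L0/L1/L2 = -/EDHFG/B → run E
t=17: L0/L1/L2 = -/EDHFG/B → run E
t=18: L0/L1/L2 = -/EDHFG/B → run E
t=19: L0/L1/L2 = -/EDHFG/B → run E
t=20: L0/L1/L2 = -/DHFG/B → run D
t=21: L0/L1/L2 = -/DHFG/B → run D
t=22: L0/L1/L2 = -/DHFG/B → run D
t=23: L0/L1/L2 = -/DHFG/B → run D
t=24: L0/L1/L2 = -/HFG/BD → run H
t=25: L0/L1/L2 = -/HFG/BD → run H
t=26: L0/L1/L2 = -/HFG/BD → run H
t=27: L0/L1/L2 = -/HFG/BD → run H
t=28: L0/L1/L2 = -/FG/BD → run F
t=29: L0/L1/L2 = -/FG/BD → run F
t=30: L0/L1/L2 = -/G/BD → run G
t=31: L0/L1/L2 = -/G/BD → run G
t=32: L0/L1/L2 = -/G/BD → run G
t=33: L0/L1/L2 = -/G/BD → run G
t=34: L0/L1/L2 = -/-/BD → run B
t=35: L0/L1/L2 = -/-/D → run D
t=36: (idle)
t=37: (idle)
t=38: (idle)
t=39: (idle)
t=40: (idle)
t=41: (idle)
t=42: (idle)
t=43: (idle)
t=44: (idle)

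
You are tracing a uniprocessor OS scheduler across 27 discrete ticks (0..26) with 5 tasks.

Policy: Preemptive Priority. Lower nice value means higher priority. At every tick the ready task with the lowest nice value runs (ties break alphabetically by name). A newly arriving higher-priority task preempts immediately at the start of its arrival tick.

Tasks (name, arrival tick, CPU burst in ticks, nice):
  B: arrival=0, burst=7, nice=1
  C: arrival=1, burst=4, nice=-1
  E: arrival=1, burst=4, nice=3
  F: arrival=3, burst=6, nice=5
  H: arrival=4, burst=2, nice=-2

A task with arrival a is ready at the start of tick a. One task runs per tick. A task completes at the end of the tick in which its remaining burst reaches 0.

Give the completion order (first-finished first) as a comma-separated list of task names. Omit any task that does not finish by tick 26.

t=0: ready={B} → run B
t=1: ready={B,C,E} → run C
t=2: ready={B,C,E} → run C
t=3: ready={B,C,E,F} → run C
t=4: ready={B,C,E,F,H} → run H
t=5: ready={B,C,E,F,H} → run H
t=6: ready={B,C,E,F} → run C
t=7: ready={B,E,F} → run B
t=8: ready={B,E,F} → run B
t=9: ready={B,E,F} → run B
t=10: ready={B,E,F} → run B
t=11: ready={B,E,F} → run B
t=12: ready={B,E,F} → run B
t=13: ready={E,F} → run E
t=14: ready={E,F} → run E
t=15: ready={E,F} → run E
t=16: ready={E,F} → run E
t=17: ready={F} → run F
t=18: ready={F} → run F
t=19: ready={F} → run F
t=20: ready={F} → run F
t=21: ready={F} → run F
t=22: ready={F} → run F
t=23: (idle)
t=24: (idle)
t=25: (idle)
t=26: (idle)

completion order = H, C, B, E, F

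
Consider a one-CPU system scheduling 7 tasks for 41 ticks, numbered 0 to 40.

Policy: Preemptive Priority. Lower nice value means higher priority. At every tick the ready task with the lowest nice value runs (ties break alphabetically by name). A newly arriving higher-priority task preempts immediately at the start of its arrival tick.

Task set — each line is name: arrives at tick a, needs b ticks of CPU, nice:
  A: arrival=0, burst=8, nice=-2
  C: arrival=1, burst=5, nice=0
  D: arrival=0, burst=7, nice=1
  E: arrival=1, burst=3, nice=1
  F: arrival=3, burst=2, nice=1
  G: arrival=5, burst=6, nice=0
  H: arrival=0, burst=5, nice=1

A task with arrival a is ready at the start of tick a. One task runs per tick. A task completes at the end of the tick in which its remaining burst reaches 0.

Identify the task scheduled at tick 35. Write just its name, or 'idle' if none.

t=0: ready={A,D,H} → run A
t=1: ready={A,C,D,E,H} → run A
t=2: ready={A,C,D,E,H} → run A
t=3: ready={A,C,D,E,F,H} → run A
t=4: ready={A,C,D,E,F,H} → run A
t=5: ready={A,C,D,E,F,G,H} → run A
t=6: ready={A,C,D,E,F,G,H} → run A
t=7: ready={A,C,D,E,F,G,H} → run A
t=8: ready={C,D,E,F,G,H} → run C
t=9: ready={C,D,E,F,G,H} → run C
t=10: ready={C,D,E,F,G,H} → run C
t=11: ready={C,D,E,F,G,H} → run C
t=12: ready={C,D,E,F,G,H} → run C
t=13: ready={D,E,F,G,H} → run G
t=14: ready={D,E,F,G,H} → run G
t=15: ready={D,E,F,G,H} → run G
t=16: ready={D,E,F,G,H} → run G
t=17: ready={D,E,F,G,H} → run G
t=18: ready={D,E,F,G,H} → run G
t=19: ready={D,E,F,H} → run D
t=20: ready={D,E,F,H} → run D
t=21: ready={D,E,F,H} → run D
t=22: ready={D,E,F,H} → run D
t=23: ready={D,E,F,H} → run D
t=24: ready={D,E,F,H} → run D
t=25: ready={D,E,F,H} → run D
t=26: ready={E,F,H} → run E
t=27: ready={E,F,H} → run E
t=28: ready={E,F,H} → run E
t=29: ready={F,H} → run F
t=30: ready={F,H} → run F
t=31: ready={H} → run H
t=32: ready={H} → run H
t=33: ready={H} → run H
t=34: ready={H} → run H
t=35: ready={H} → run H
t=36: (idle)
t=37: (idle)
t=38: (idle)
t=39: (idle)
t=40: (idle)

running at tick 35 = H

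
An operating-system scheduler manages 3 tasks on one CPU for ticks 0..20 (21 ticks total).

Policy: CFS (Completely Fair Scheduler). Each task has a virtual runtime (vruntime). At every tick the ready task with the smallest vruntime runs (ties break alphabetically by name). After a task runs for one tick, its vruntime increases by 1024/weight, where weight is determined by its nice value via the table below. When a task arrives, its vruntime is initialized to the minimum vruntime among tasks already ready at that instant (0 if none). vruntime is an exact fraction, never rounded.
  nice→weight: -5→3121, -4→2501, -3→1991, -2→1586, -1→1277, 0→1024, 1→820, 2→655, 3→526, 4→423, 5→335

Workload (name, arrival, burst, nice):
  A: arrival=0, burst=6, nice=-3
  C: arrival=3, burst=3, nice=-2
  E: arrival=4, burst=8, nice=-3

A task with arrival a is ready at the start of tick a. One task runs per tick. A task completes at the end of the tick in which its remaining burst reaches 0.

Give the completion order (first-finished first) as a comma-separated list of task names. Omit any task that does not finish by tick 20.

t=0: vr[A=0] → run A
t=1: vr[A=1024/1991] → run A
t=2: vr[A=2048/1991] → run A
t=3: vr[A=3072/1991 C=3072/1991] → run A
t=4: vr[A=4096/1991 C=3072/1991 E=3072/1991] → run C
t=5: vr[A=4096/1991 C=3455488/1578863 E=3072/1991] → run E
t=6: vr[A=4096/1991 C=3455488/1578863 E=4096/1991] → run A
t=7: vr[A=5120/1991 C=3455488/1578863 E=4096/1991] → run E
t=8: vr[A=5120/1991 C=3455488/1578863 E=5120/1991] → run C
t=9: vr[A=5120/1991 C=4474880/1578863 E=5120/1991] → run A
t=10: vr[C=4474880/1578863 E=5120/1991] → run E
t=11: vr[C=4474880/1578863 E=6144/1991] → run C
t=12: vr[E=6144/1991] → run E
t=13: vr[E=7168/1991] → run E
t=14: vr[E=8192/1991] → run E
t=15: vr[E=9216/1991] → run E
t=16: vr[E=10240/1991] → run E
t=17: (idle)
t=18: (idle)
t=19: (idle)
t=20: (idle)

completion order = A, C, E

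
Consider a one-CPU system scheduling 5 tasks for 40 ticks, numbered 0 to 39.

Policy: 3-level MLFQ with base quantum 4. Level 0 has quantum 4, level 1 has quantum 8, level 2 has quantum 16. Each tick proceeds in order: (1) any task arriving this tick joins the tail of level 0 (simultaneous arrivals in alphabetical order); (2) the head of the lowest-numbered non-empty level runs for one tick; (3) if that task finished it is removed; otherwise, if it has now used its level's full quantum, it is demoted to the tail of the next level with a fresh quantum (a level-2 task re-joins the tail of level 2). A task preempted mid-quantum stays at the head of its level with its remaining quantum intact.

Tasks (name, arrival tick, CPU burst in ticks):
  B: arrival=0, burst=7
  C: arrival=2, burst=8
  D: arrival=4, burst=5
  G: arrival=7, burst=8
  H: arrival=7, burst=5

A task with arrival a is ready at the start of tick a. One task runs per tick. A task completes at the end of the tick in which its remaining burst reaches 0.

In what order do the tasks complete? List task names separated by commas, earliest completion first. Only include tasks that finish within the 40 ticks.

t=0: L0/L1/L2 = B/-/- → run B
t=1: L0/L1/L2 = B/-/- → run B
t=2: L0/L1/L2 = BC/-/- → run B
t=3: L0/L1/L2 = BC/-/- → run B
t=4: L0/L1/L2 = CD/B/- → run C
t=5: L0/L1/L2 = CD/B/- → run C
t=6: L0/L1/L2 = CD/B/- → run C
t=7: L0/L1/L2 = CDGH/B/- → run C
t=8: L0/L1/L2 = DGH/BC/- → run D
t=9: L0/L1/L2 = DGH/BC/- → run D
t=10: L0/L1/L2 = DGH/BC/- → run D
t=11: L0/L1/L2 = DGH/BC/- → run D
t=12: L0/L1/L2 = GH/BCD/- → run G
t=13: L0/L1/L2 = GH/BCD/- → run G
t=14: L0/L1/L2 = GH/BCD/- → run G
t=15: L0/L1/L2 = GH/BCD/- → run G
t=16: L0/L1/L2 = H/BCDG/- → run H
t=17: L0/L1/L2 = H/BCDG/- → run H
t=18: L0/L1/L2 = H/BCDG/- → run H
t=19: L0/L1/L2 = H/BCDG/- → run H
t=20: L0/L1/L2 = -/BCDGH/- → run B
t=21: L0/L1/L2 = -/BCDGH/- → run B
t=22: L0/L1/L2 = -/BCDGH/- → run B
t=23: L0/L1/L2 = -/CDGH/- → run C
t=24: L0/L1/L2 = -/CDGH/- → run C
t=25: L0/L1/L2 = -/CDGH/- → run C
t=26: L0/L1/L2 = -/CDGH/- → run C
t=27: L0/L1/L2 = -/DGH/- → run D
t=28: L0/L1/L2 = -/GH/- → run G
t=29: L0/L1/L2 = -/GH/- → run G
t=30: L0/L1/L2 = -/GH/- → run G
t=31: L0/L1/L2 = -/GH/- → run G
t=32: L0/L1/L2 = -/H/- → run H
t=33: (idle)
t=34: (idle)
t=35: (idle)
t=36: (idle)
t=37: (idle)
t=38: (idle)
t=39: (idle)

completion order = B, C, D, G, H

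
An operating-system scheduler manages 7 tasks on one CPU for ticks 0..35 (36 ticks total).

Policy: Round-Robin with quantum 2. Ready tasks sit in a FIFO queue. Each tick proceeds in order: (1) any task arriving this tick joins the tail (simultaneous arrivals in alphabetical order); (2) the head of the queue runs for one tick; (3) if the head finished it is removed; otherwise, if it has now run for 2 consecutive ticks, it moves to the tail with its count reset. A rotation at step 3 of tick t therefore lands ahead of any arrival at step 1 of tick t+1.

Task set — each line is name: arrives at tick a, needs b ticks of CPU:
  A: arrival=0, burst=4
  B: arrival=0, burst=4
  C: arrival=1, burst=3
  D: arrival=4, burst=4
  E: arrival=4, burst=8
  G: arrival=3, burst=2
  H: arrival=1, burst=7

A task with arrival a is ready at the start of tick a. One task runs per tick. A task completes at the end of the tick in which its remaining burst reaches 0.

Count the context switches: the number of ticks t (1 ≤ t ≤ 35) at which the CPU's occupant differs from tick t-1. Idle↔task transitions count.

t=0: queue=[A,B] q_used=0 → run A
t=1: queue=[A,B,C,H] q_used=1 → run A
t=2: queue=[B,C,H,A] q_used=0 → run B
t=3: queue=[B,C,H,A,G] q_used=1 → run B
t=4: queue=[C,H,A,G,B,D,E] q_used=0 → run C
t=5: queue=[C,H,A,G,B,D,E] q_used=1 → run C
t=6: queue=[H,A,G,B,D,E,C] q_used=0 → run H
t=7: queue=[H,A,G,B,D,E,C] q_used=1 → run H
t=8: queue=[A,G,B,D,E,C,H] q_used=0 → run A
t=9: queue=[A,G,B,D,E,C,H] q_used=1 → run A
t=10: queue=[G,B,D,E,C,H] q_used=0 → run G
t=11: queue=[G,B,D,E,C,H] q_used=1 → run G
t=12: queue=[B,D,E,C,H] q_used=0 → run B
t=13: queue=[B,D,E,C,H] q_used=1 → run B
t=14: queue=[D,E,C,H] q_used=0 → run D
t=15: queue=[D,E,C,H] q_used=1 → run D
t=16: queue=[E,C,H,D] q_used=0 → run E
t=17: queue=[E,C,H,D] q_used=1 → run E
t=18: queue=[C,H,D,E] q_used=0 → run C
t=19: queue=[H,D,E] q_used=0 → run H
t=20: queue=[H,D,E] q_used=1 → run H
t=21: queue=[D,E,H] q_used=0 → run D
t=22: queue=[D,E,H] q_used=1 → run D
t=23: queue=[E,H] q_used=0 → run E
t=24: queue=[E,H] q_used=1 → run E
t=25: queue=[H,E] q_used=0 → run H
t=26: queue=[H,E] q_used=1 → run H
t=27: queue=[E,H] q_used=0 → run E
t=28: queue=[E,H] q_used=1 → run E
t=29: queue=[H,E] q_used=0 → run H
t=30: queue=[E] q_used=0 → run E
t=31: queue=[E] q_used=1 → run E
t=32: (idle)
t=33: (idle)
t=34: (idle)
t=35: (idle)

context switches = 17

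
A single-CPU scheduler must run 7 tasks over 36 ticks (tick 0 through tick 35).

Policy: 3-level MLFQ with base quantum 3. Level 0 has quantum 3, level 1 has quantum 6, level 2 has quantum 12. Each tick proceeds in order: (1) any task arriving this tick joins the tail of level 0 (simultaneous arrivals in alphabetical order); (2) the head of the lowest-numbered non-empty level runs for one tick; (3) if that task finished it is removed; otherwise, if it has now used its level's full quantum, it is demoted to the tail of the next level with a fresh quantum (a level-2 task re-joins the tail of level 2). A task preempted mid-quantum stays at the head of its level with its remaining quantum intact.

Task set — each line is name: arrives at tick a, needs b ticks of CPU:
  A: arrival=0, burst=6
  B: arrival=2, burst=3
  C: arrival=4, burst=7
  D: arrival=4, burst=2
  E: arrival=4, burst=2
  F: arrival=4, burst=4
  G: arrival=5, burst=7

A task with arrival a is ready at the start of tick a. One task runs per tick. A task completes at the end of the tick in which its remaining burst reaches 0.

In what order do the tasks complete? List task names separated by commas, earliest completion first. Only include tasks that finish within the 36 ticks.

t=0: L0/L1/L2 = A/-/- → run A
t=1: L0/L1/L2 = A/-/- → run A
t=2: L0/L1/L2 = AB/-/- → run A
t=3: L0/L1/L2 = B/A/- → run B
t=4: L0/L1/L2 = BCDEF/A/- → run B
t=5: L0/L1/L2 = BCDEFG/A/- → run B
t=6: L0/L1/L2 = CDEFG/A/- → run C
t=7: L0/L1/L2 = CDEFG/A/- → run C
t=8: L0/L1/L2 = CDEFG/A/- → run C
t=9: L0/L1/L2 = DEFG/AC/- → run D
t=10: L0/L1/L2 = DEFG/AC/- → run D
t=11: L0/L1/L2 = EFG/AC/- → run E
t=12: L0/L1/L2 = EFG/AC/- → run E
t=13: L0/L1/L2 = FG/AC/- → run F
t=14: L0/L1/L2 = FG/AC/- → run F
t=15: L0/L1/L2 = FG/AC/- → run F
t=16: L0/L1/L2 = G/ACF/- → run G
t=17: L0/L1/L2 = G/ACF/- → run G
t=18: L0/L1/L2 = G/ACF/- → run G
t=19: L0/L1/L2 = -/ACFG/- → run A
t=20: L0/L1/L2 = -/ACFG/- → run A
t=21: L0/L1/L2 = -/ACFG/- → run A
t=22: L0/L1/L2 = -/CFG/- → run C
t=23: L0/L1/L2 = -/CFG/- → run C
t=24: L0/L1/L2 = -/CFG/- → run C
t=25: L0/L1/L2 = -/CFG/- → run C
t=26: L0/L1/L2 = -/FG/- → run F
t=27: L0/L1/L2 = -/G/- → run G
t=28: L0/L1/L2 = -/G/- → run G
t=29: L0/L1/L2 = -/G/- → run G
t=30: L0/L1/L2 = -/G/- → run G
t=31: (idle)
t=32: (idle)
t=33: (idle)
t=34: (idle)
t=35: (idle)

completion order = B, D, E, A, C, F, G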